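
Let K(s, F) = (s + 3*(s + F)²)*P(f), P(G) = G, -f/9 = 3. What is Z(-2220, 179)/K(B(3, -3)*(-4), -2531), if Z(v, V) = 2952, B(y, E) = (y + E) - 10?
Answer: -328/55845849 ≈ -5.8733e-6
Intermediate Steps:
f = -27 (f = -9*3 = -27)
B(y, E) = -10 + E + y (B(y, E) = (E + y) - 10 = -10 + E + y)
K(s, F) = -81*(F + s)² - 27*s (K(s, F) = (s + 3*(s + F)²)*(-27) = (s + 3*(F + s)²)*(-27) = -81*(F + s)² - 27*s)
Z(-2220, 179)/K(B(3, -3)*(-4), -2531) = 2952/(-81*(-2531 + (-10 - 3 + 3)*(-4))² - 27*(-10 - 3 + 3)*(-4)) = 2952/(-81*(-2531 - 10*(-4))² - (-270)*(-4)) = 2952/(-81*(-2531 + 40)² - 27*40) = 2952/(-81*(-2491)² - 1080) = 2952/(-81*6205081 - 1080) = 2952/(-502611561 - 1080) = 2952/(-502612641) = 2952*(-1/502612641) = -328/55845849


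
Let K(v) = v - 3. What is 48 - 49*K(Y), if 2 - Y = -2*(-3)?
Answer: 391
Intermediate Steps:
Y = -4 (Y = 2 - (-2)*(-3) = 2 - 1*6 = 2 - 6 = -4)
K(v) = -3 + v
48 - 49*K(Y) = 48 - 49*(-3 - 4) = 48 - 49*(-7) = 48 + 343 = 391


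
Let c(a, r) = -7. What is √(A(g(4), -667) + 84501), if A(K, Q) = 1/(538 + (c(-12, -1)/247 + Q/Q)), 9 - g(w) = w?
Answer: √1497571698935998/133126 ≈ 290.69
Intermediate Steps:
g(w) = 9 - w
A(K, Q) = 247/133126 (A(K, Q) = 1/(538 + (-7/247 + Q/Q)) = 1/(538 + (-7*1/247 + 1)) = 1/(538 + (-7/247 + 1)) = 1/(538 + 240/247) = 1/(133126/247) = 247/133126)
√(A(g(4), -667) + 84501) = √(247/133126 + 84501) = √(11249280373/133126) = √1497571698935998/133126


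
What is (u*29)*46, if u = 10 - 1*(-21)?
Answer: 41354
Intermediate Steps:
u = 31 (u = 10 + 21 = 31)
(u*29)*46 = (31*29)*46 = 899*46 = 41354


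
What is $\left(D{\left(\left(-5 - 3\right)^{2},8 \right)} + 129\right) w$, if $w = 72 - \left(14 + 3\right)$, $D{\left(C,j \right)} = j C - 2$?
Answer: $35145$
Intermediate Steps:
$D{\left(C,j \right)} = -2 + C j$ ($D{\left(C,j \right)} = C j - 2 = -2 + C j$)
$w = 55$ ($w = 72 - 17 = 55$)
$\left(D{\left(\left(-5 - 3\right)^{2},8 \right)} + 129\right) w = \left(\left(-2 + \left(-5 - 3\right)^{2} \cdot 8\right) + 129\right) 55 = \left(\left(-2 + \left(-8\right)^{2} \cdot 8\right) + 129\right) 55 = \left(\left(-2 + 64 \cdot 8\right) + 129\right) 55 = \left(\left(-2 + 512\right) + 129\right) 55 = \left(510 + 129\right) 55 = 639 \cdot 55 = 35145$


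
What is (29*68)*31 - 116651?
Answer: -55519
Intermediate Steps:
(29*68)*31 - 116651 = 1972*31 - 116651 = 61132 - 116651 = -55519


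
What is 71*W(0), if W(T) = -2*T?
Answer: 0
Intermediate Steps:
71*W(0) = 71*(-2*0) = 71*0 = 0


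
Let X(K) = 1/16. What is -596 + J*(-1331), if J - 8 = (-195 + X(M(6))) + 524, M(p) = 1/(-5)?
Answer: -7187619/16 ≈ -4.4923e+5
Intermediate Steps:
M(p) = -1/5
X(K) = 1/16
J = 5393/16 (J = 8 + ((-195 + 1/16) + 524) = 8 + (-3119/16 + 524) = 8 + 5265/16 = 5393/16 ≈ 337.06)
-596 + J*(-1331) = -596 + (5393/16)*(-1331) = -596 - 7178083/16 = -7187619/16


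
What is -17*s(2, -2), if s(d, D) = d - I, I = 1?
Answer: -17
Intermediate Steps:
s(d, D) = -1 + d (s(d, D) = d - 1*1 = d - 1 = -1 + d)
-17*s(2, -2) = -17*(-1 + 2) = -17*1 = -17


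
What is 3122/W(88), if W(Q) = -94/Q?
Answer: -137368/47 ≈ -2922.7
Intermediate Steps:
3122/W(88) = 3122/((-94/88)) = 3122/((-94*1/88)) = 3122/(-47/44) = 3122*(-44/47) = -137368/47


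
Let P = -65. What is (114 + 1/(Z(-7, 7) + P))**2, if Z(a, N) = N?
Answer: 43705321/3364 ≈ 12992.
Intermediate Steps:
(114 + 1/(Z(-7, 7) + P))**2 = (114 + 1/(7 - 65))**2 = (114 + 1/(-58))**2 = (114 - 1/58)**2 = (6611/58)**2 = 43705321/3364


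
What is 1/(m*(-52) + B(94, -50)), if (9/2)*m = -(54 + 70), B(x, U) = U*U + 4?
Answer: 9/35432 ≈ 0.00025401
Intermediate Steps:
B(x, U) = 4 + U**2 (B(x, U) = U**2 + 4 = 4 + U**2)
m = -248/9 (m = 2*(-(54 + 70))/9 = 2*(-1*124)/9 = (2/9)*(-124) = -248/9 ≈ -27.556)
1/(m*(-52) + B(94, -50)) = 1/(-248/9*(-52) + (4 + (-50)**2)) = 1/(12896/9 + (4 + 2500)) = 1/(12896/9 + 2504) = 1/(35432/9) = 9/35432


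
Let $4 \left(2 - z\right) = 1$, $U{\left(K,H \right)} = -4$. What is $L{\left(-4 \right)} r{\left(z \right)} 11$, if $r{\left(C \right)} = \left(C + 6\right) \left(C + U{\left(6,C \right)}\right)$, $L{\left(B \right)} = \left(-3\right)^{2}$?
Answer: $- \frac{27621}{16} \approx -1726.3$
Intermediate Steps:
$z = \frac{7}{4}$ ($z = 2 - \frac{1}{4} = \frac{7}{4} \approx 1.75$)
$L{\left(B \right)} = 9$
$r{\left(C \right)} = \left(-4 + C\right) \left(6 + C\right)$ ($r{\left(C \right)} = \left(C + 6\right) \left(C - 4\right) = \left(6 + C\right) \left(-4 + C\right) = \left(-4 + C\right) \left(6 + C\right)$)
$L{\left(-4 \right)} r{\left(z \right)} 11 = 9 \left(-24 + \left(\frac{7}{4}\right)^{2} + 2 \cdot \frac{7}{4}\right) 11 = 9 \left(-24 + \frac{49}{16} + \frac{7}{2}\right) 11 = 9 \left(- \frac{279}{16}\right) 11 = \left(- \frac{2511}{16}\right) 11 = - \frac{27621}{16}$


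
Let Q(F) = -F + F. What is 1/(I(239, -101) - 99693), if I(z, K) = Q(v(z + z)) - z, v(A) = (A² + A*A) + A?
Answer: -1/99932 ≈ -1.0007e-5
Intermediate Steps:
v(A) = A + 2*A² (v(A) = (A² + A²) + A = 2*A² + A = A + 2*A²)
Q(F) = 0
I(z, K) = -z (I(z, K) = 0 - z = -z)
1/(I(239, -101) - 99693) = 1/(-1*239 - 99693) = 1/(-239 - 99693) = 1/(-99932) = -1/99932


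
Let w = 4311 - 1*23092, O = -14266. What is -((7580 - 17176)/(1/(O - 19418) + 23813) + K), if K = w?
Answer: 15064884317735/802117091 ≈ 18781.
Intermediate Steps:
w = -18781 (w = 4311 - 23092 = -18781)
K = -18781
-((7580 - 17176)/(1/(O - 19418) + 23813) + K) = -((7580 - 17176)/(1/(-14266 - 19418) + 23813) - 18781) = -(-9596/(1/(-33684) + 23813) - 18781) = -(-9596/(-1/33684 + 23813) - 18781) = -(-9596/802117091/33684 - 18781) = -(-9596*33684/802117091 - 18781) = -(-323231664/802117091 - 18781) = -1*(-15064884317735/802117091) = 15064884317735/802117091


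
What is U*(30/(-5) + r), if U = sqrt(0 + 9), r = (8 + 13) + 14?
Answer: 87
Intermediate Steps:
r = 35 (r = 21 + 14 = 35)
U = 3 (U = sqrt(9) = 3)
U*(30/(-5) + r) = 3*(30/(-5) + 35) = 3*(30*(-1/5) + 35) = 3*(-6 + 35) = 3*29 = 87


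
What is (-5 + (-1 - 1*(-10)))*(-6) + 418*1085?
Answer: 453506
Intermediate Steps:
(-5 + (-1 - 1*(-10)))*(-6) + 418*1085 = (-5 + (-1 + 10))*(-6) + 453530 = (-5 + 9)*(-6) + 453530 = 4*(-6) + 453530 = -24 + 453530 = 453506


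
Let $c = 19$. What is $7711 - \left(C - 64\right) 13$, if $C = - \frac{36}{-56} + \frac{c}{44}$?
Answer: $\frac{2626941}{308} \approx 8529.0$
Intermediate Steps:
$C = \frac{331}{308}$ ($C = - \frac{36}{-56} + \frac{19}{44} = \left(-36\right) \left(- \frac{1}{56}\right) + 19 \cdot \frac{1}{44} = \frac{9}{14} + \frac{19}{44} = \frac{331}{308} \approx 1.0747$)
$7711 - \left(C - 64\right) 13 = 7711 - \left(\frac{331}{308} - 64\right) 13 = 7711 - \left(- \frac{19381}{308}\right) 13 = 7711 - - \frac{251953}{308} = 7711 + \frac{251953}{308} = \frac{2626941}{308}$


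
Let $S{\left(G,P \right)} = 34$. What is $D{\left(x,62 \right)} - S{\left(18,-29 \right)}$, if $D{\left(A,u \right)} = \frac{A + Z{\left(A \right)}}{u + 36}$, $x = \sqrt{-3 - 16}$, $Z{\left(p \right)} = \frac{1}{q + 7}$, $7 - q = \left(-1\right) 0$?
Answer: $- \frac{46647}{1372} + \frac{i \sqrt{19}}{98} \approx -33.999 + 0.044479 i$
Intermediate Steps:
$q = 7$ ($q = 7 - \left(-1\right) 0 = 7 - 0 = 7 + 0 = 7$)
$Z{\left(p \right)} = \frac{1}{14}$ ($Z{\left(p \right)} = \frac{1}{7 + 7} = \frac{1}{14}$)
$x = i \sqrt{19}$ ($x = \sqrt{-19} = i \sqrt{19} \approx 4.3589 i$)
$D{\left(A,u \right)} = \frac{\frac{1}{14} + A}{36 + u}$ ($D{\left(A,u \right)} = \frac{A + \frac{1}{14}}{u + 36} = \frac{\frac{1}{14} + A}{36 + u}$)
$D{\left(x,62 \right)} - S{\left(18,-29 \right)} = \frac{\frac{1}{14} + i \sqrt{19}}{36 + 62} - 34 = \frac{\frac{1}{14} + i \sqrt{19}}{98} - 34 = \left(\frac{1}{1372} + \frac{i \sqrt{19}}{98}\right) - 34 = - \frac{46647}{1372} + \frac{i \sqrt{19}}{98}$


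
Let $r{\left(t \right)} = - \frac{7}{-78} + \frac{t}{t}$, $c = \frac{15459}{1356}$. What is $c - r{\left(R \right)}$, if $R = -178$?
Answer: $\frac{181757}{17628} \approx 10.311$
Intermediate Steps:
$c = \frac{5153}{452}$ ($c = 15459 \cdot \frac{1}{1356} = \frac{5153}{452} \approx 11.4$)
$r{\left(t \right)} = \frac{85}{78}$ ($r{\left(t \right)} = \left(-7\right) \left(- \frac{1}{78}\right) + 1 = \frac{7}{78} + 1 = \frac{85}{78}$)
$c - r{\left(R \right)} = \frac{5153}{452} - \frac{85}{78} = \frac{181757}{17628}$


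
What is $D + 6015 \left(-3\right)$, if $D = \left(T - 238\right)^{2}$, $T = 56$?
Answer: $15079$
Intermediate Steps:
$D = 33124$ ($D = \left(56 - 238\right)^{2} = \left(-182\right)^{2} = 33124$)
$D + 6015 \left(-3\right) = 33124 + 6015 \left(-3\right) = 33124 - 18045 = 15079$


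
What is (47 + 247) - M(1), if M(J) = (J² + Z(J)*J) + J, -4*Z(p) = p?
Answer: 1169/4 ≈ 292.25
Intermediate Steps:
Z(p) = -p/4
M(J) = J + 3*J²/4 (M(J) = (J² + (-J/4)*J) + J = (J² - J²/4) + J = 3*J²/4 + J = J + 3*J²/4)
(47 + 247) - M(1) = (47 + 247) - (4 + 3*1)/4 = 294 - (4 + 3)/4 = 294 - 7/4 = 1169/4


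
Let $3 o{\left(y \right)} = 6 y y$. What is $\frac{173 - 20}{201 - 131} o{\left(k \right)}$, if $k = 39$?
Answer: $\frac{232713}{35} \approx 6648.9$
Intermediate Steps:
$o{\left(y \right)} = 2 y^{2}$ ($o{\left(y \right)} = \frac{6 y y}{3} = \frac{6 y^{2}}{3} = 2 y^{2}$)
$\frac{173 - 20}{201 - 131} o{\left(k \right)} = \frac{173 - 20}{201 - 131} \cdot 2 \cdot 39^{2} = \frac{153}{70} \cdot 2 \cdot 1521 = 153 \cdot \frac{1}{70} \cdot 3042 = \frac{153}{70} \cdot 3042 = \frac{232713}{35}$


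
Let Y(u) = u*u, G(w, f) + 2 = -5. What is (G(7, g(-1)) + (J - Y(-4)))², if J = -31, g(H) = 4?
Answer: 2916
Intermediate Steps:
G(w, f) = -7 (G(w, f) = -2 - 5 = -7)
Y(u) = u²
(G(7, g(-1)) + (J - Y(-4)))² = (-7 + (-31 - 1*(-4)²))² = (-7 + (-31 - 1*16))² = (-7 + (-31 - 16))² = (-7 - 47)² = (-54)² = 2916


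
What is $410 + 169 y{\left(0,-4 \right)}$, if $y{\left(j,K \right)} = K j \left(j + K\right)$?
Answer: $410$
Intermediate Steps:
$y{\left(j,K \right)} = K j \left(K + j\right)$
$410 + 169 y{\left(0,-4 \right)} = 410 + 169 \left(\left(-4\right) 0 \left(-4 + 0\right)\right) = 410 + 169 \left(\left(-4\right) 0 \left(-4\right)\right) = 410 + 169 \cdot 0 = 410 + 0 = 410$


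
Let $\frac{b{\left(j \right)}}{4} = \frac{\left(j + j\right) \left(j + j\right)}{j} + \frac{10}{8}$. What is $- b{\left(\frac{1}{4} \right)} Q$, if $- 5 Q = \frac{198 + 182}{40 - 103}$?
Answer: $- \frac{76}{7} \approx -10.857$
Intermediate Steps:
$Q = \frac{76}{63}$ ($Q = - \frac{\left(198 + 182\right) \frac{1}{40 - 103}}{5} = - \frac{380 \frac{1}{-63}}{5} = - \frac{380 \left(- \frac{1}{63}\right)}{5} = \left(- \frac{1}{5}\right) \left(- \frac{380}{63}\right) = \frac{76}{63} \approx 1.2063$)
$b{\left(j \right)} = 5 + 16 j$ ($b{\left(j \right)} = 4 \left(\frac{\left(j + j\right) \left(j + j\right)}{j} + \frac{10}{8}\right) = 4 \left(\frac{2 j 2 j}{j} + 10 \cdot \frac{1}{8}\right) = 4 \left(\frac{4 j^{2}}{j} + \frac{5}{4}\right) = 4 \left(4 j + \frac{5}{4}\right) = 4 \left(\frac{5}{4} + 4 j\right) = 5 + 16 j$)
$- b{\left(\frac{1}{4} \right)} Q = - (5 + \frac{16}{4}) \frac{76}{63} = - (5 + 16 \cdot \frac{1}{4}) \frac{76}{63} = - (5 + 4) \frac{76}{63} = \left(-1\right) 9 \cdot \frac{76}{63} = \left(-9\right) \frac{76}{63} = - \frac{76}{7}$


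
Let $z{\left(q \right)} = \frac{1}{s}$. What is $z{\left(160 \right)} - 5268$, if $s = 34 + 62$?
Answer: $- \frac{505727}{96} \approx -5268.0$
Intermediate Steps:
$s = 96$
$z{\left(q \right)} = \frac{1}{96}$
$z{\left(160 \right)} - 5268 = \frac{1}{96} - 5268 = - \frac{505727}{96}$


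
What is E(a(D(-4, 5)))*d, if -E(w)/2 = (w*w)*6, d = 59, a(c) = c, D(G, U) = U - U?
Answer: 0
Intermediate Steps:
D(G, U) = 0
E(w) = -12*w² (E(w) = -2*w*w*6 = -2*w²*6 = -12*w²)
E(a(D(-4, 5)))*d = -12*0²*59 = -12*0*59 = 0*59 = 0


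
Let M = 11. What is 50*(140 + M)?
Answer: 7550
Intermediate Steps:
50*(140 + M) = 50*(140 + 11) = 50*151 = 7550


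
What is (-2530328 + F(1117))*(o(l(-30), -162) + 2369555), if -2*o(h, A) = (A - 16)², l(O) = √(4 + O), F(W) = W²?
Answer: -3018964088607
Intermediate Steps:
o(h, A) = -(-16 + A)²/2 (o(h, A) = -(A - 16)²/2 = -(-16 + A)²/2)
(-2530328 + F(1117))*(o(l(-30), -162) + 2369555) = (-2530328 + 1117²)*(-(-16 - 162)²/2 + 2369555) = (-2530328 + 1247689)*(-½*(-178)² + 2369555) = -1282639*(-½*31684 + 2369555) = -1282639*(-15842 + 2369555) = -1282639*2353713 = -3018964088607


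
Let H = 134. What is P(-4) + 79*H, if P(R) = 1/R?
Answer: 42343/4 ≈ 10586.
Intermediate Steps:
P(-4) + 79*H = 1/(-4) + 79*134 = -¼ + 10586 = 42343/4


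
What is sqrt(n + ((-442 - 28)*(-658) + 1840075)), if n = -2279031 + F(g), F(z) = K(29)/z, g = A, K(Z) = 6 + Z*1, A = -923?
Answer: I*sqrt(110491815889)/923 ≈ 360.13*I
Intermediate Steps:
K(Z) = 6 + Z
g = -923
F(z) = 35/z (F(z) = (6 + 29)/z = 35/z)
n = -2103545648/923 (n = -2279031 + 35/(-923) = -2279031 + 35*(-1/923) = -2279031 - 35/923 = -2103545648/923 ≈ -2.2790e+6)
sqrt(n + ((-442 - 28)*(-658) + 1840075)) = sqrt(-2103545648/923 + ((-442 - 28)*(-658) + 1840075)) = sqrt(-2103545648/923 + (-470*(-658) + 1840075)) = sqrt(-2103545648/923 + (309260 + 1840075)) = sqrt(-2103545648/923 + 2149335) = sqrt(-119709443/923) = I*sqrt(110491815889)/923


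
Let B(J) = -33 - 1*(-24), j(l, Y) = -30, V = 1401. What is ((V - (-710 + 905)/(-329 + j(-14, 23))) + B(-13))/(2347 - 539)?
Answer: 499923/649072 ≈ 0.77021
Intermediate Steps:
B(J) = -9 (B(J) = -33 + 24 = -9)
((V - (-710 + 905)/(-329 + j(-14, 23))) + B(-13))/(2347 - 539) = ((1401 - (-710 + 905)/(-329 - 30)) - 9)/(2347 - 539) = ((1401 - 195/(-359)) - 9)/1808 = ((1401 - 195*(-1)/359) - 9)*(1/1808) = ((1401 - 1*(-195/359)) - 9)*(1/1808) = ((1401 + 195/359) - 9)*(1/1808) = (503154/359 - 9)*(1/1808) = (499923/359)*(1/1808) = 499923/649072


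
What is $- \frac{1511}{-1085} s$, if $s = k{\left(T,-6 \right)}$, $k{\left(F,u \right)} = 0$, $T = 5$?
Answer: $0$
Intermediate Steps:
$s = 0$
$- \frac{1511}{-1085} s = - \frac{1511}{-1085} \cdot 0 = \left(-1511\right) \left(- \frac{1}{1085}\right) 0 = \frac{1511}{1085} \cdot 0 = 0$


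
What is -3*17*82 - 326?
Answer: -4508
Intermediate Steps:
-3*17*82 - 326 = -51*82 - 326 = -4182 - 326 = -4508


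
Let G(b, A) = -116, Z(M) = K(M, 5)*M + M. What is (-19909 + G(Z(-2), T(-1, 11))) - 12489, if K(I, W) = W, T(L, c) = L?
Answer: -32514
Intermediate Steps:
Z(M) = 6*M (Z(M) = 5*M + M = 6*M)
(-19909 + G(Z(-2), T(-1, 11))) - 12489 = (-19909 - 116) - 12489 = -20025 - 12489 = -32514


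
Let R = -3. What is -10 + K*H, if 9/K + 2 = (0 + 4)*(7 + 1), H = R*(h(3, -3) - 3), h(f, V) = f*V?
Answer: ⅘ ≈ 0.80000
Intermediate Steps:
h(f, V) = V*f
H = 36 (H = -3*(-3*3 - 3) = -3*(-9 - 3) = -3*(-12) = 36)
K = 3/10 (K = 9/(-2 + (0 + 4)*(7 + 1)) = 9/(-2 + 4*8) = 9/(-2 + 32) = 9/30 = 9*(1/30) = 3/10 ≈ 0.30000)
-10 + K*H = -10 + (3/10)*36 = -10 + 54/5 = ⅘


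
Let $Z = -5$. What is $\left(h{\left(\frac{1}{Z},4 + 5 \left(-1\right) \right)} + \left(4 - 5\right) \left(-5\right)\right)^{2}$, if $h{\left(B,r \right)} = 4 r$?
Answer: $1$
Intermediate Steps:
$\left(h{\left(\frac{1}{Z},4 + 5 \left(-1\right) \right)} + \left(4 - 5\right) \left(-5\right)\right)^{2} = \left(4 \left(4 + 5 \left(-1\right)\right) + \left(4 - 5\right) \left(-5\right)\right)^{2} = \left(4 \left(4 - 5\right) - -5\right)^{2} = \left(4 \left(-1\right) + 5\right)^{2} = \left(-4 + 5\right)^{2} = 1^{2} = 1$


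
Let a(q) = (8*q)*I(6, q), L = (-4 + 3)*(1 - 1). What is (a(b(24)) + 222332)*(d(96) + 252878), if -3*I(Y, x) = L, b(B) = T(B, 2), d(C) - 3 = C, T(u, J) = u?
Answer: 56244882364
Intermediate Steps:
d(C) = 3 + C
b(B) = B
L = 0 (L = -1*0 = 0)
I(Y, x) = 0 (I(Y, x) = -1/3*0 = 0)
a(q) = 0 (a(q) = (8*q)*0 = 0)
(a(b(24)) + 222332)*(d(96) + 252878) = (0 + 222332)*((3 + 96) + 252878) = 222332*(99 + 252878) = 222332*252977 = 56244882364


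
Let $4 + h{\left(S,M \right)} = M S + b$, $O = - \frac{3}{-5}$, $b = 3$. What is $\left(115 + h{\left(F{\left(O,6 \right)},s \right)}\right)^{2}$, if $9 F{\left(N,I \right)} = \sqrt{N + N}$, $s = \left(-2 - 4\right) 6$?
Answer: $\frac{65076}{5} - \frac{912 \sqrt{30}}{5} \approx 12016.0$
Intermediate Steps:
$O = \frac{3}{5}$ ($O = \left(-3\right) \left(- \frac{1}{5}\right) = \frac{3}{5} \approx 0.6$)
$s = -36$ ($s = \left(-6\right) 6 = -36$)
$F{\left(N,I \right)} = \frac{\sqrt{2} \sqrt{N}}{9}$ ($F{\left(N,I \right)} = \frac{\sqrt{N + N}}{9} = \frac{\sqrt{2 N}}{9} = \frac{\sqrt{2} \sqrt{N}}{9}$)
$h{\left(S,M \right)} = -1 + M S$ ($h{\left(S,M \right)} = -4 + \left(M S + 3\right) = -4 + \left(3 + M S\right) = -1 + M S$)
$\left(115 + h{\left(F{\left(O,6 \right)},s \right)}\right)^{2} = \left(115 - \left(1 + 36 \frac{\sqrt{2} \sqrt{\frac{3}{5}}}{9}\right)\right)^{2} = \left(115 - \left(1 + 36 \frac{\sqrt{2} \frac{\sqrt{15}}{5}}{9}\right)\right)^{2} = \left(115 - \left(1 + 36 \frac{\sqrt{30}}{45}\right)\right)^{2} = \left(115 - \left(1 + \frac{4 \sqrt{30}}{5}\right)\right)^{2} = \left(114 - \frac{4 \sqrt{30}}{5}\right)^{2}$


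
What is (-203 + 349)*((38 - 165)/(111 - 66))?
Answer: -18542/45 ≈ -412.04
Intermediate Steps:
(-203 + 349)*((38 - 165)/(111 - 66)) = 146*(-127/45) = -18542/45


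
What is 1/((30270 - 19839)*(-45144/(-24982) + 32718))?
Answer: 12491/4263182140410 ≈ 2.9300e-9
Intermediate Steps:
1/((30270 - 19839)*(-45144/(-24982) + 32718)) = 1/(10431*(-45144*(-1/24982) + 32718)) = 1/(10431*(22572/12491 + 32718)) = 1/(10431*(408703110/12491)) = 1/(4263182140410/12491) = 12491/4263182140410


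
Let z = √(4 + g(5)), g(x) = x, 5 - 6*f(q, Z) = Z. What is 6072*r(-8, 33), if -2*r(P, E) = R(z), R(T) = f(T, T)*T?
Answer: -3036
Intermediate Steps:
f(q, Z) = ⅚ - Z/6
z = 3 (z = √(4 + 5) = √9 = 3)
R(T) = T*(⅚ - T/6) (R(T) = (⅚ - T/6)*T = T*(⅚ - T/6))
r(P, E) = -½ (r(P, E) = -3*(5 - 1*3)/12 = -3*(5 - 3)/12 = -3*2/12 = -½*1 = -½)
6072*r(-8, 33) = 6072*(-½) = -3036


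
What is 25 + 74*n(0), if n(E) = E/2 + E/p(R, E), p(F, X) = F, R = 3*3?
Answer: 25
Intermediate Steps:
R = 9
n(E) = 11*E/18 (n(E) = E/2 + E/9 = 11*E/18)
25 + 74*n(0) = 25 + 74*((11/18)*0) = 25 + 74*0 = 25 + 0 = 25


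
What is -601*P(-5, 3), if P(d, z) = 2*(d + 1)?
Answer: 4808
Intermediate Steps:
P(d, z) = 2 + 2*d (P(d, z) = 2*(1 + d) = 2 + 2*d)
-601*P(-5, 3) = -601*(2 + 2*(-5)) = -601*(2 - 10) = -601*(-8) = 4808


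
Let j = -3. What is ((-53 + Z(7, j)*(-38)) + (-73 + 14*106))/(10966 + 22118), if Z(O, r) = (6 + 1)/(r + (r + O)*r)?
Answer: 5159/124065 ≈ 0.041583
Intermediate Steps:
Z(O, r) = 7/(r + r*(O + r)) (Z(O, r) = 7/(r + (O + r)*r) = 7/(r + r*(O + r)))
((-53 + Z(7, j)*(-38)) + (-73 + 14*106))/(10966 + 22118) = ((-53 + (7/(-3*(1 + 7 - 3)))*(-38)) + (-73 + 14*106))/(10966 + 22118) = ((-53 + (7*(-⅓)/5)*(-38)) + (-73 + 1484))/33084 = ((-53 + (7*(-⅓)*(⅕))*(-38)) + 1411)*(1/33084) = ((-53 - 7/15*(-38)) + 1411)*(1/33084) = ((-53 + 266/15) + 1411)*(1/33084) = (-529/15 + 1411)*(1/33084) = (20636/15)*(1/33084) = 5159/124065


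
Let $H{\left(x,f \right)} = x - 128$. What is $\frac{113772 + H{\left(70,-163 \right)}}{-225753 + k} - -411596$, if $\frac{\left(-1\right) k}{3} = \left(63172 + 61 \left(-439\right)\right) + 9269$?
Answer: $\frac{149301807730}{362739} \approx 4.116 \cdot 10^{5}$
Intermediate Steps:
$H{\left(x,f \right)} = -128 + x$ ($H{\left(x,f \right)} = x - 128 = -128 + x$)
$k = -136986$ ($k = - 3 \left(\left(63172 + 61 \left(-439\right)\right) + 9269\right) = - 3 \left(\left(63172 - 26779\right) + 9269\right) = - 3 \left(36393 + 9269\right) = \left(-3\right) 45662 = -136986$)
$\frac{113772 + H{\left(70,-163 \right)}}{-225753 + k} - -411596 = \frac{113772 + \left(-128 + 70\right)}{-225753 - 136986} - -411596 = \frac{113772 - 58}{-362739} + 411596 = 113714 \left(- \frac{1}{362739}\right) + 411596 = - \frac{113714}{362739} + 411596 = \frac{149301807730}{362739}$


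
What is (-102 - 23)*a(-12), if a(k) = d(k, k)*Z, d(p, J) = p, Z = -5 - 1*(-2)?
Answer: -4500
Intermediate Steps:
Z = -3 (Z = -5 + 2 = -3)
a(k) = -3*k (a(k) = k*(-3) = -3*k)
(-102 - 23)*a(-12) = (-102 - 23)*(-3*(-12)) = -125*36 = -4500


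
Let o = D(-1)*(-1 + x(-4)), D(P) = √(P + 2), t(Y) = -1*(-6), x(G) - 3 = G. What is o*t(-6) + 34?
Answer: 22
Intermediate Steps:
x(G) = 3 + G
t(Y) = 6
D(P) = √(2 + P)
o = -2 (o = √(2 - 1)*(-1 + (3 - 4)) = √1*(-1 - 1) = 1*(-2) = -2)
o*t(-6) + 34 = -2*6 + 34 = -12 + 34 = 22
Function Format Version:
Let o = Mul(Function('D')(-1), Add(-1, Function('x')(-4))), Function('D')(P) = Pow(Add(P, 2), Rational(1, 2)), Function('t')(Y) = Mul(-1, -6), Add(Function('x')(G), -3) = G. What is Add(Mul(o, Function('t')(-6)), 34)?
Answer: 22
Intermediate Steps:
Function('x')(G) = Add(3, G)
Function('t')(Y) = 6
Function('D')(P) = Pow(Add(2, P), Rational(1, 2))
o = -2 (o = Mul(Pow(Add(2, -1), Rational(1, 2)), Add(-1, Add(3, -4))) = Mul(Pow(1, Rational(1, 2)), Add(-1, -1)) = Mul(1, -2) = -2)
Add(Mul(o, Function('t')(-6)), 34) = Add(Mul(-2, 6), 34) = Add(-12, 34) = 22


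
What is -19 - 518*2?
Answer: -1055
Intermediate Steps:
-19 - 518*2 = -19 - 37*28 = -19 - 1036 = -1055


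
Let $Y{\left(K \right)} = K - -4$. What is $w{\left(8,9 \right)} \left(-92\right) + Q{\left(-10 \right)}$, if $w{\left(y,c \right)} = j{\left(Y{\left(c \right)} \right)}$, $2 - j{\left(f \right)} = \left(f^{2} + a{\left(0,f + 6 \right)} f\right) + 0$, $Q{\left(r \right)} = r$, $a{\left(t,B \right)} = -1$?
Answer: $14158$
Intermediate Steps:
$Y{\left(K \right)} = 4 + K$ ($Y{\left(K \right)} = K + 4 = 4 + K$)
$j{\left(f \right)} = 2 + f - f^{2}$ ($j{\left(f \right)} = 2 - \left(\left(f^{2} - f\right) + 0\right) = 2 - \left(f^{2} - f\right) = 2 + f - f^{2}$)
$w{\left(y,c \right)} = 6 + c - \left(4 + c\right)^{2}$ ($w{\left(y,c \right)} = 2 + \left(4 + c\right) - \left(4 + c\right)^{2} = 6 + c - \left(4 + c\right)^{2}$)
$w{\left(8,9 \right)} \left(-92\right) + Q{\left(-10 \right)} = \left(6 + 9 - \left(4 + 9\right)^{2}\right) \left(-92\right) - 10 = \left(6 + 9 - 13^{2}\right) \left(-92\right) - 10 = \left(6 + 9 - 169\right) \left(-92\right) - 10 = \left(-154\right) \left(-92\right) - 10 = 14168 - 10 = 14158$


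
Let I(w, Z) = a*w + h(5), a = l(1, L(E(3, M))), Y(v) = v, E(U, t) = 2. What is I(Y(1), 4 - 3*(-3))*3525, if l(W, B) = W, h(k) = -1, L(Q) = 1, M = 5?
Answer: 0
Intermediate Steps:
a = 1
I(w, Z) = -1 + w (I(w, Z) = 1*w - 1 = w - 1 = -1 + w)
I(Y(1), 4 - 3*(-3))*3525 = (-1 + 1)*3525 = 0*3525 = 0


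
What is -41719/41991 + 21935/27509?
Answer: -226575386/1155130419 ≈ -0.19615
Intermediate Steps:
-41719/41991 + 21935/27509 = -226575386/1155130419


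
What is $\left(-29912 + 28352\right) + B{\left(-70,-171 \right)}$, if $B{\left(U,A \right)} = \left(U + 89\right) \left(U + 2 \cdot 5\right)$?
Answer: $-2700$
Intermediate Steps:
$B{\left(U,A \right)} = \left(10 + U\right) \left(89 + U\right)$ ($B{\left(U,A \right)} = \left(89 + U\right) \left(U + 10\right) = \left(89 + U\right) \left(10 + U\right) = \left(10 + U\right) \left(89 + U\right)$)
$\left(-29912 + 28352\right) + B{\left(-70,-171 \right)} = \left(-29912 + 28352\right) + \left(890 + \left(-70\right)^{2} + 99 \left(-70\right)\right) = -1560 + \left(890 + 4900 - 6930\right) = -1560 - 1140 = -2700$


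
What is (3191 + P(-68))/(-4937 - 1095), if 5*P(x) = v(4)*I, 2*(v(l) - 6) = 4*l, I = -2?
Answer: -15927/30160 ≈ -0.52808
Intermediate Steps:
v(l) = 6 + 2*l (v(l) = 6 + (4*l)/2 = 6 + 2*l)
P(x) = -28/5 (P(x) = ((6 + 2*4)*(-2))/5 = ((6 + 8)*(-2))/5 = (14*(-2))/5 = (⅕)*(-28) = -28/5)
(3191 + P(-68))/(-4937 - 1095) = (3191 - 28/5)/(-4937 - 1095) = (15927/5)/(-6032) = (15927/5)*(-1/6032) = -15927/30160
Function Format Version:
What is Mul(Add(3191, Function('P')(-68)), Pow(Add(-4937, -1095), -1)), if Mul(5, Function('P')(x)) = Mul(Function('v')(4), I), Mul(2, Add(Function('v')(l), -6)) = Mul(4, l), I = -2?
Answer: Rational(-15927, 30160) ≈ -0.52808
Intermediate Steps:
Function('v')(l) = Add(6, Mul(2, l)) (Function('v')(l) = Add(6, Mul(Rational(1, 2), Mul(4, l))) = Add(6, Mul(2, l)))
Function('P')(x) = Rational(-28, 5) (Function('P')(x) = Mul(Rational(1, 5), Mul(Add(6, Mul(2, 4)), -2)) = Mul(Rational(1, 5), Mul(Add(6, 8), -2)) = Mul(Rational(1, 5), Mul(14, -2)) = Mul(Rational(1, 5), -28) = Rational(-28, 5))
Mul(Add(3191, Function('P')(-68)), Pow(Add(-4937, -1095), -1)) = Mul(Add(3191, Rational(-28, 5)), Pow(Add(-4937, -1095), -1)) = Mul(Rational(15927, 5), Pow(-6032, -1)) = Mul(Rational(15927, 5), Rational(-1, 6032)) = Rational(-15927, 30160)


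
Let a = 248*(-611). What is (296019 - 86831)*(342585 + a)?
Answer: 39966831716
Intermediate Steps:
a = -151528
(296019 - 86831)*(342585 + a) = (296019 - 86831)*(342585 - 151528) = 209188*191057 = 39966831716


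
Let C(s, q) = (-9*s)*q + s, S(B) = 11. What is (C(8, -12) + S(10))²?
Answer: 779689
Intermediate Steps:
C(s, q) = s - 9*q*s (C(s, q) = -9*q*s + s = s - 9*q*s)
(C(8, -12) + S(10))² = (8*(1 - 9*(-12)) + 11)² = (8*(1 + 108) + 11)² = (8*109 + 11)² = (872 + 11)² = 883² = 779689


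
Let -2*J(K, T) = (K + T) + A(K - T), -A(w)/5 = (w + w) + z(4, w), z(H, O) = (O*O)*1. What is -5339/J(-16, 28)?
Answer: -5339/4614 ≈ -1.1571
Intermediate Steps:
z(H, O) = O**2 (z(H, O) = O**2*1 = O**2)
A(w) = -10*w - 5*w**2 (A(w) = -5*((w + w) + w**2) = -5*(2*w + w**2) = -5*(w**2 + 2*w) = -10*w - 5*w**2)
J(K, T) = -K/2 - T/2 - 5*(K - T)*(-2 + T - K)/2 (J(K, T) = -((K + T) + 5*(K - T)*(-2 - (K - T)))/2 = -((K + T) + 5*(K - T)*(-2 + (T - K)))/2 = -((K + T) + 5*(K - T)*(-2 + T - K))/2 = -(K + T + 5*(K - T)*(-2 + T - K))/2 = -K/2 - T/2 - 5*(K - T)*(-2 + T - K)/2)
-5339/J(-16, 28) = -5339/(-11/2*28 + 5*(-16 - 1*28)**2/2 + (9/2)*(-16)) = -5339/(-154 + 5*(-16 - 28)**2/2 - 72) = -5339/(-154 + (5/2)*(-44)**2 - 72) = -5339/(-154 + (5/2)*1936 - 72) = -5339/(-154 + 4840 - 72) = -5339/4614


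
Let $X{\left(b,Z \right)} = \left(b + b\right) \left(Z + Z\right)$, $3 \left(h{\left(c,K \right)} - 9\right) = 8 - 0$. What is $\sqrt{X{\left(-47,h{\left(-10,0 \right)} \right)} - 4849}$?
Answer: $\frac{i \sqrt{63381}}{3} \approx 83.919 i$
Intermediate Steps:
$h{\left(c,K \right)} = \frac{35}{3}$ ($h{\left(c,K \right)} = 9 + \frac{8 - 0}{3} = 9 + \frac{8 + 0}{3} = 9 + \frac{1}{3} \cdot 8 = 9 + \frac{8}{3} = \frac{35}{3}$)
$X{\left(b,Z \right)} = 4 Z b$ ($X{\left(b,Z \right)} = 2 b 2 Z = 4 Z b$)
$\sqrt{X{\left(-47,h{\left(-10,0 \right)} \right)} - 4849} = \sqrt{4 \cdot \frac{35}{3} \left(-47\right) - 4849} = \sqrt{- \frac{6580}{3} - 4849} = \sqrt{- \frac{21127}{3}} = \frac{i \sqrt{63381}}{3}$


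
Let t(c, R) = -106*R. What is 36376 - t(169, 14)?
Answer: 37860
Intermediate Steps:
36376 - t(169, 14) = 36376 - (-106)*14 = 36376 - 1*(-1484) = 36376 + 1484 = 37860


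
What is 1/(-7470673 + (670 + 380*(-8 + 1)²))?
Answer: -1/7451383 ≈ -1.3420e-7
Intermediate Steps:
1/(-7470673 + (670 + 380*(-8 + 1)²)) = 1/(-7470673 + (670 + 380*(-7)²)) = 1/(-7470673 + (670 + 380*49)) = 1/(-7470673 + (670 + 18620)) = 1/(-7470673 + 19290) = 1/(-7451383) = -1/7451383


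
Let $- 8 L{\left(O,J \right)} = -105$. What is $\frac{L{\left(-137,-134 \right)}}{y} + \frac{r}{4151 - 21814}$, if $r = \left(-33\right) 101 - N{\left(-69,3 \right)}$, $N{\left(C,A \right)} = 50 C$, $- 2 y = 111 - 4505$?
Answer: $- \frac{201777}{310444888} \approx -0.00064996$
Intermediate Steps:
$L{\left(O,J \right)} = \frac{105}{8}$ ($L{\left(O,J \right)} = \left(- \frac{1}{8}\right) \left(-105\right) = \frac{105}{8}$)
$y = 2197$ ($y = - \frac{111 - 4505}{2} = \left(- \frac{1}{2}\right) \left(-4394\right) = 2197$)
$r = 117$ ($r = \left(-33\right) 101 - 50 \left(-69\right) = -3333 - -3450 = -3333 + 3450 = 117$)
$\frac{L{\left(-137,-134 \right)}}{y} + \frac{r}{4151 - 21814} = \frac{105}{8 \cdot 2197} + \frac{117}{4151 - 21814} = \frac{105}{8} \cdot \frac{1}{2197} + \frac{117}{4151 - 21814} = \frac{105}{17576} + \frac{117}{-17663} = \frac{105}{17576} + 117 \left(- \frac{1}{17663}\right) = \frac{105}{17576} - \frac{117}{17663} = - \frac{201777}{310444888}$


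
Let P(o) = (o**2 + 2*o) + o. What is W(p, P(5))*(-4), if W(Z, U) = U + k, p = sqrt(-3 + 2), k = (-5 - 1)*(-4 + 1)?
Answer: -232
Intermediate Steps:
P(o) = o**2 + 3*o
k = 18 (k = -6*(-3) = 18)
p = I (p = sqrt(-1) = I ≈ 1.0*I)
W(Z, U) = 18 + U (W(Z, U) = U + 18 = 18 + U)
W(p, P(5))*(-4) = (18 + 5*(3 + 5))*(-4) = (18 + 5*8)*(-4) = (18 + 40)*(-4) = 58*(-4) = -232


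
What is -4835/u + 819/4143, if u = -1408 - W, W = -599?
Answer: 6897992/1117229 ≈ 6.1742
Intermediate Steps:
u = -809 (u = -1408 - 1*(-599) = -1408 + 599 = -809)
-4835/u + 819/4143 = -4835/(-809) + 819/4143 = -4835*(-1/809) + 819*(1/4143) = 4835/809 + 273/1381 = 6897992/1117229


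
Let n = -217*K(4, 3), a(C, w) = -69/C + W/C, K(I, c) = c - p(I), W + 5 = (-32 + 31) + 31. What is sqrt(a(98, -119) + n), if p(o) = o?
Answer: 9*sqrt(131)/7 ≈ 14.716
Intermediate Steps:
W = 25 (W = -5 + ((-32 + 31) + 31) = -5 + (-1 + 31) = -5 + 30 = 25)
K(I, c) = c - I
a(C, w) = -44/C (a(C, w) = -69/C + 25/C = -44/C)
n = 217 (n = -217*(3 - 1*4) = -217*(3 - 4) = -217*(-1) = 217)
sqrt(a(98, -119) + n) = sqrt(-44/98 + 217) = sqrt(-44*1/98 + 217) = sqrt(-22/49 + 217) = sqrt(10611/49) = 9*sqrt(131)/7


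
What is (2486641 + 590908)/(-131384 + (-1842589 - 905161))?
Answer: -3077549/2879134 ≈ -1.0689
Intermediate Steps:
(2486641 + 590908)/(-131384 + (-1842589 - 905161)) = 3077549/(-131384 - 2747750) = 3077549/(-2879134) = 3077549*(-1/2879134) = -3077549/2879134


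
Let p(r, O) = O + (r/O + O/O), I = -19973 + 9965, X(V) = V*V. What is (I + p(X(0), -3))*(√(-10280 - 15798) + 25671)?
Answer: -256966710 - 10010*I*√26078 ≈ -2.5697e+8 - 1.6165e+6*I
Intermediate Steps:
X(V) = V²
I = -10008
p(r, O) = 1 + O + r/O (p(r, O) = O + (r/O + 1) = O + (1 + r/O) = 1 + O + r/O)
(I + p(X(0), -3))*(√(-10280 - 15798) + 25671) = (-10008 + (1 - 3 + 0²/(-3)))*(√(-10280 - 15798) + 25671) = (-10008 + (1 - 3 + 0*(-⅓)))*(√(-26078) + 25671) = (-10008 + (1 - 3 + 0))*(I*√26078 + 25671) = (-10008 - 2)*(25671 + I*√26078) = -10010*(25671 + I*√26078) = -256966710 - 10010*I*√26078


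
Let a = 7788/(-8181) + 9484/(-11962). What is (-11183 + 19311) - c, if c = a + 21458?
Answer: -217386334600/16310187 ≈ -13328.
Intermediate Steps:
a = -28458110/16310187 (a = 7788*(-1/8181) + 9484*(-1/11962) = -2596/2727 - 4742/5981 = -28458110/16310187 ≈ -1.7448)
c = 349955534536/16310187 (c = -28458110/16310187 + 21458 = 349955534536/16310187 ≈ 21456.)
(-11183 + 19311) - c = (-11183 + 19311) - 1*349955534536/16310187 = 8128 - 349955534536/16310187 = -217386334600/16310187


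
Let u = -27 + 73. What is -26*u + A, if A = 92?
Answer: -1104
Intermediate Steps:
u = 46
-26*u + A = -26*46 + 92 = -1196 + 92 = -1104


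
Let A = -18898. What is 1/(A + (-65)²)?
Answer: -1/14673 ≈ -6.8152e-5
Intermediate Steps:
1/(A + (-65)²) = 1/(-18898 + (-65)²) = 1/(-18898 + 4225) = 1/(-14673) = -1/14673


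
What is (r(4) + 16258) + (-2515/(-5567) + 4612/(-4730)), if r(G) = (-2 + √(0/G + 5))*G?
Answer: 213939879223/13165955 + 4*√5 ≈ 16258.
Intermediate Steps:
r(G) = G*(-2 + √5) (r(G) = (-2 + √(0 + 5))*G = (-2 + √5)*G = G*(-2 + √5))
(r(4) + 16258) + (-2515/(-5567) + 4612/(-4730)) = (4*(-2 + √5) + 16258) + (-2515/(-5567) + 4612/(-4730)) = ((-8 + 4*√5) + 16258) + (-2515*(-1/5567) + 4612*(-1/4730)) = (16250 + 4*√5) + (2515/5567 - 2306/2365) = (16250 + 4*√5) - 6889527/13165955 = 213939879223/13165955 + 4*√5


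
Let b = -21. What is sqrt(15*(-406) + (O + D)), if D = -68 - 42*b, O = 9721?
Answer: sqrt(4445) ≈ 66.671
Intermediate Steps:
D = 814 (D = -68 - 42*(-21) = -68 + 882 = 814)
sqrt(15*(-406) + (O + D)) = sqrt(15*(-406) + (9721 + 814)) = sqrt(-6090 + 10535) = sqrt(4445)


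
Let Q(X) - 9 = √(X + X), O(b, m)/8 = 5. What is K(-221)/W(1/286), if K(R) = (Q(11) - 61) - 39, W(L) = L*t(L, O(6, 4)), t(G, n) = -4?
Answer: 13013/2 - 143*√22/2 ≈ 6171.1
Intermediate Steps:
O(b, m) = 40 (O(b, m) = 8*5 = 40)
Q(X) = 9 + √2*√X (Q(X) = 9 + √(X + X) = 9 + √(2*X) = 9 + √2*√X)
W(L) = -4*L (W(L) = L*(-4) = -4*L)
K(R) = -91 + √22 (K(R) = ((9 + √2*√11) - 61) - 39 = ((9 + √22) - 61) - 39 = (-52 + √22) - 39 = -91 + √22)
K(-221)/W(1/286) = (-91 + √22)/((-4/286)) = (-91 + √22)/((-4*1/286)) = (-91 + √22)/(-2/143) = (-91 + √22)*(-143/2) = 13013/2 - 143*√22/2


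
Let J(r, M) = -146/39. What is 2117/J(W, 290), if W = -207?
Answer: -1131/2 ≈ -565.50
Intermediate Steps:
J(r, M) = -146/39 (J(r, M) = -146*1/39 = -146/39)
2117/J(W, 290) = 2117/(-146/39) = 2117*(-39/146) = -1131/2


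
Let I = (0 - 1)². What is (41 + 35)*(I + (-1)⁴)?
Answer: 152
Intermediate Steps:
I = 1 (I = (-1)² = 1)
(41 + 35)*(I + (-1)⁴) = (41 + 35)*(1 + (-1)⁴) = 76*(1 + 1) = 76*2 = 152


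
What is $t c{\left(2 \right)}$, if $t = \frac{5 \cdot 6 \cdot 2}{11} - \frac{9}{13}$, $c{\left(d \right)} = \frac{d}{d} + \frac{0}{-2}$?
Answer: $\frac{681}{143} \approx 4.7622$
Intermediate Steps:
$c{\left(d \right)} = 1$ ($c{\left(d \right)} = 1 + 0 \left(- \frac{1}{2}\right) = 1 + 0 = 1$)
$t = \frac{681}{143}$ ($t = 30 \cdot 2 \cdot \frac{1}{11} - \frac{9}{13} = 60 \cdot \frac{1}{11} - \frac{9}{13} = \frac{60}{11} - \frac{9}{13} = \frac{681}{143} \approx 4.7622$)
$t c{\left(2 \right)} = \frac{681}{143} \cdot 1 = \frac{681}{143}$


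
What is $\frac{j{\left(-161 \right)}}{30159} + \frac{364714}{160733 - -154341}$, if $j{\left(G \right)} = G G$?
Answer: $\frac{9583221340}{4751158383} \approx 2.017$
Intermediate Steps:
$j{\left(G \right)} = G^{2}$
$\frac{j{\left(-161 \right)}}{30159} + \frac{364714}{160733 - -154341} = \frac{\left(-161\right)^{2}}{30159} + \frac{364714}{160733 - -154341} = 25921 \cdot \frac{1}{30159} + \frac{364714}{160733 + 154341} = \frac{25921}{30159} + \frac{364714}{315074} = \frac{25921}{30159} + 364714 \cdot \frac{1}{315074} = \frac{25921}{30159} + \frac{182357}{157537} = \frac{9583221340}{4751158383}$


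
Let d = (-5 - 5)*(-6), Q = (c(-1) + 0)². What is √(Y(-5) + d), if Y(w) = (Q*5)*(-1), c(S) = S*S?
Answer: √55 ≈ 7.4162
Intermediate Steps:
c(S) = S²
Q = 1 (Q = ((-1)² + 0)² = (1 + 0)² = 1² = 1)
Y(w) = -5 (Y(w) = (1*5)*(-1) = 5*(-1) = -5)
d = 60 (d = -10*(-6) = 60)
√(Y(-5) + d) = √(-5 + 60) = √55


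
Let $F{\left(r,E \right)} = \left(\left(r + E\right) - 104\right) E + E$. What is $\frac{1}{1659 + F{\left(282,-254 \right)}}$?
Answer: $\frac{1}{20709} \approx 4.8288 \cdot 10^{-5}$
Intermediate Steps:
$F{\left(r,E \right)} = E + E \left(-104 + E + r\right)$ ($F{\left(r,E \right)} = \left(\left(E + r\right) - 104\right) E + E = \left(-104 + E + r\right) E + E = E \left(-104 + E + r\right) + E = E + E \left(-104 + E + r\right)$)
$\frac{1}{1659 + F{\left(282,-254 \right)}} = \frac{1}{1659 - 254 \left(-103 - 254 + 282\right)} = \frac{1}{1659 - -19050} = \frac{1}{1659 + 19050} = \frac{1}{20709}$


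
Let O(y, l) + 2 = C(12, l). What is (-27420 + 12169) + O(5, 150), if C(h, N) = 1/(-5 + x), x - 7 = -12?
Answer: -152531/10 ≈ -15253.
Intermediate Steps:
x = -5 (x = 7 - 12 = -5)
C(h, N) = -1/10 (C(h, N) = 1/(-5 - 5) = 1/(-10) = -1/10)
O(y, l) = -21/10 (O(y, l) = -2 - 1/10 = -21/10)
(-27420 + 12169) + O(5, 150) = (-27420 + 12169) - 21/10 = -15251 - 21/10 = -152531/10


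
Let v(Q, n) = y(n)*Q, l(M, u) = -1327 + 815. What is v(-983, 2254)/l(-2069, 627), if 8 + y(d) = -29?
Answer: -36371/512 ≈ -71.037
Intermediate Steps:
y(d) = -37 (y(d) = -8 - 29 = -37)
l(M, u) = -512
v(Q, n) = -37*Q
v(-983, 2254)/l(-2069, 627) = -37*(-983)/(-512) = 36371*(-1/512) = -36371/512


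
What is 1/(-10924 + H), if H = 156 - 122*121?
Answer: -1/25530 ≈ -3.9170e-5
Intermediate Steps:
H = -14606 (H = 156 - 14762 = -14606)
1/(-10924 + H) = 1/(-10924 - 14606) = 1/(-25530) = -1/25530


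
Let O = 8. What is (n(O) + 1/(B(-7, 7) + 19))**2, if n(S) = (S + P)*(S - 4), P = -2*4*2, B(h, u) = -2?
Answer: 294849/289 ≈ 1020.2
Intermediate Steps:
P = -16 (P = -8*2 = -16)
n(S) = (-16 + S)*(-4 + S) (n(S) = (S - 16)*(S - 4) = (-16 + S)*(-4 + S))
(n(O) + 1/(B(-7, 7) + 19))**2 = ((64 + 8**2 - 20*8) + 1/(-2 + 19))**2 = ((64 + 64 - 160) + 1/17)**2 = (-32 + 1/17)**2 = (-543/17)**2 = 294849/289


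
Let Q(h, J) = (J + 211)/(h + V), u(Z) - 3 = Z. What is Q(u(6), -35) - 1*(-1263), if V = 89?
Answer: 61975/49 ≈ 1264.8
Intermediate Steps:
u(Z) = 3 + Z
Q(h, J) = (211 + J)/(89 + h) (Q(h, J) = (J + 211)/(h + 89) = (211 + J)/(89 + h))
Q(u(6), -35) - 1*(-1263) = (211 - 35)/(89 + (3 + 6)) - 1*(-1263) = 176/(89 + 9) + 1263 = 176/98 + 1263 = (1/98)*176 + 1263 = 88/49 + 1263 = 61975/49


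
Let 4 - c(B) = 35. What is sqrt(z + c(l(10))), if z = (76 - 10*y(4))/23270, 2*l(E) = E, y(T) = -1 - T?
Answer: I*sqrt(4195836970)/11635 ≈ 5.5673*I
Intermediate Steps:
l(E) = E/2
c(B) = -31 (c(B) = 4 - 1*35 = 4 - 35 = -31)
z = 63/11635 (z = (76 - 10*(-1 - 1*4))/23270 = (76 - 10*(-1 - 4))*(1/23270) = (76 - 10*(-5))*(1/23270) = (76 + 50)*(1/23270) = 126*(1/23270) = 63/11635 ≈ 0.0054147)
sqrt(z + c(l(10))) = sqrt(63/11635 - 31) = sqrt(-360622/11635) = I*sqrt(4195836970)/11635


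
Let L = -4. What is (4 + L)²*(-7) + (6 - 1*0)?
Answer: 6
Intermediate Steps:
(4 + L)²*(-7) + (6 - 1*0) = (4 - 4)²*(-7) + (6 - 1*0) = 0²*(-7) + (6 + 0) = 0*(-7) + 6 = 0 + 6 = 6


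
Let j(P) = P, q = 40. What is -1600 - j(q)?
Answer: -1640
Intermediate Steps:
-1600 - j(q) = -1600 - 1*40 = -1600 - 40 = -1640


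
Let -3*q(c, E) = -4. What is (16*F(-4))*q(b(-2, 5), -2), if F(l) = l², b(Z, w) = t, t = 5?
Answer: 1024/3 ≈ 341.33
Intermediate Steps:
b(Z, w) = 5
q(c, E) = 4/3 (q(c, E) = -⅓*(-4) = 4/3)
(16*F(-4))*q(b(-2, 5), -2) = (16*(-4)²)*(4/3) = (16*16)*(4/3) = 256*(4/3) = 1024/3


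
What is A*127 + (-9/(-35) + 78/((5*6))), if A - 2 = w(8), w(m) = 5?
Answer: 6243/7 ≈ 891.86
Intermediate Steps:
A = 7 (A = 2 + 5 = 7)
A*127 + (-9/(-35) + 78/((5*6))) = 7*127 + (-9/(-35) + 78/((5*6))) = 889 + (-9*(-1/35) + 78/30) = 889 + (9/35 + 78*(1/30)) = 889 + (9/35 + 13/5) = 889 + 20/7 = 6243/7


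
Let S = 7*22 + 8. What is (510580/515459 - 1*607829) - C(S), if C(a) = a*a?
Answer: -46691160561/73637 ≈ -6.3407e+5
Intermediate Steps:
S = 162 (S = 154 + 8 = 162)
C(a) = a²
(510580/515459 - 1*607829) - C(S) = (510580/515459 - 1*607829) - 1*162² = (510580*(1/515459) - 607829) - 1*26244 = (72940/73637 - 607829) - 26244 = -44758631133/73637 - 26244 = -46691160561/73637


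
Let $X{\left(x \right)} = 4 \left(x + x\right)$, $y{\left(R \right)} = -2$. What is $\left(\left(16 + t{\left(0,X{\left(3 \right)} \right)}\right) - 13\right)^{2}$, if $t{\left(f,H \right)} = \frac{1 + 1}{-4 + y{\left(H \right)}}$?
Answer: $\frac{64}{9} \approx 7.1111$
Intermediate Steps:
$X{\left(x \right)} = 8 x$ ($X{\left(x \right)} = 4 \cdot 2 x = 8 x$)
$t{\left(f,H \right)} = - \frac{1}{3}$ ($t{\left(f,H \right)} = \frac{1 + 1}{-4 - 2} = \frac{2}{-6} = 2 \left(- \frac{1}{6}\right) = - \frac{1}{3}$)
$\left(\left(16 + t{\left(0,X{\left(3 \right)} \right)}\right) - 13\right)^{2} = \left(\left(16 - \frac{1}{3}\right) - 13\right)^{2} = \left(\frac{47}{3} - 13\right)^{2} = \left(\frac{8}{3}\right)^{2} = \frac{64}{9}$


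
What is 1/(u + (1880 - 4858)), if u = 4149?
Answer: 1/1171 ≈ 0.00085397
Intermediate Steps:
1/(u + (1880 - 4858)) = 1/(4149 + (1880 - 4858)) = 1/(4149 - 2978) = 1/1171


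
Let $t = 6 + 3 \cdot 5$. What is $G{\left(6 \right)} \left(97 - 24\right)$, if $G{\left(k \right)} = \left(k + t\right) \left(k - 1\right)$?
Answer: $9855$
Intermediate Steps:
$t = 21$ ($t = 6 + 15 = 21$)
$G{\left(k \right)} = \left(-1 + k\right) \left(21 + k\right)$ ($G{\left(k \right)} = \left(k + 21\right) \left(k - 1\right) = \left(21 + k\right) \left(-1 + k\right) = \left(-1 + k\right) \left(21 + k\right)$)
$G{\left(6 \right)} \left(97 - 24\right) = \left(-21 + 6^{2} + 20 \cdot 6\right) \left(97 - 24\right) = \left(-21 + 36 + 120\right) 73 = 135 \cdot 73 = 9855$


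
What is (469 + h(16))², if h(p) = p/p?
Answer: 220900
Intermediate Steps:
h(p) = 1
(469 + h(16))² = (469 + 1)² = 470² = 220900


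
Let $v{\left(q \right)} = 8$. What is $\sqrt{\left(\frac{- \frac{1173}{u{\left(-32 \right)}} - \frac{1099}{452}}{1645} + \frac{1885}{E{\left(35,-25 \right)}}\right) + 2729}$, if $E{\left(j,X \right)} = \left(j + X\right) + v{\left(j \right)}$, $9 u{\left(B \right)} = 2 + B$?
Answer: $\frac{\sqrt{3525177795431957}}{1115310} \approx 53.235$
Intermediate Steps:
$u{\left(B \right)} = \frac{2}{9} + \frac{B}{9}$ ($u{\left(B \right)} = \frac{2 + B}{9} = \frac{2}{9} + \frac{B}{9}$)
$E{\left(j,X \right)} = 8 + X + j$ ($E{\left(j,X \right)} = \left(j + X\right) + 8 = \left(X + j\right) + 8 = 8 + X + j$)
$\sqrt{\left(\frac{- \frac{1173}{u{\left(-32 \right)}} - \frac{1099}{452}}{1645} + \frac{1885}{E{\left(35,-25 \right)}}\right) + 2729} = \sqrt{\left(\frac{- \frac{1173}{\frac{2}{9} + \frac{1}{9} \left(-32\right)} - \frac{1099}{452}}{1645} + \frac{1885}{8 - 25 + 35}\right) + 2729} = \sqrt{\left(\left(- \frac{1173}{\frac{2}{9} - \frac{32}{9}} - \frac{1099}{452}\right) \frac{1}{1645} + \frac{1885}{18}\right) + 2729} = \sqrt{\left(\left(- \frac{1173}{- \frac{10}{3}} - \frac{1099}{452}\right) \frac{1}{1645} + 1885 \cdot \frac{1}{18}\right) + 2729} = \sqrt{\left(\left(\left(-1173\right) \left(- \frac{3}{10}\right) - \frac{1099}{452}\right) \frac{1}{1645} + \frac{1885}{18}\right) + 2729} = \sqrt{\left(\left(\frac{3519}{10} - \frac{1099}{452}\right) \frac{1}{1645} + \frac{1885}{18}\right) + 2729} = \sqrt{\left(\frac{789799}{2260} \cdot \frac{1}{1645} + \frac{1885}{18}\right) + 2729} = \sqrt{\left(\frac{789799}{3717700} + \frac{1885}{18}\right) + 2729} = \sqrt{\frac{3511040441}{33459300} + 2729} = \sqrt{\frac{94821470141}{33459300}} = \frac{\sqrt{3525177795431957}}{1115310}$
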